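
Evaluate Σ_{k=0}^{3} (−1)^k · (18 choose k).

-680

The partial alternating sum Σ_{k=0}^{3} (−1)^k C(18,k) = (−1)^3 C(17,3) = -680.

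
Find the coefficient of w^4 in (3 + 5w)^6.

84375

The general term is C(6,j)·(3)^j·(5w)^(6-j); the w^4 term has j = 2.
C(6,2) = 15.
Coefficient = C(6,2) · 3^2 · 5^4 = 15 · 9 · 625 = 84375.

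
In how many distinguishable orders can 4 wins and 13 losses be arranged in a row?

2380

Choose positions for the wins: C(17,4) = 2380.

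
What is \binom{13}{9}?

C(13,9) = C(13,4) by symmetry.
C(13,4) = (13·12·11·10) / 4! = 17160 / 24 = 715.

715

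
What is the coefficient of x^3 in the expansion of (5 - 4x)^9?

-84000000

The general term is C(9,j)·(5)^j·(-4x)^(9-j); the x^3 term has j = 6.
C(9,6) = 84.
Coefficient = C(9,6) · 5^6 · (-4)^3 = 84 · 15625 · (-64) = -84000000.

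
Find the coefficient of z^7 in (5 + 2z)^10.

The general term is C(10,j)·(5)^j·(2z)^(10-j); the z^7 term has j = 3.
C(10,3) = 120.
Coefficient = C(10,3) · 5^3 · 2^7 = 120 · 125 · 128 = 1920000.

1920000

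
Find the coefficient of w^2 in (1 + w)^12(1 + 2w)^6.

270

Coefficient of w^2 = Σ_{j} C(12,j)·1^j·C(6,2-j)·2^(2-j) for j from 0 to 2.
= 60 + 144 + 66 = 270.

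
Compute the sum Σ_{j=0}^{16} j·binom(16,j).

524288

Since j·C(16,j) = 16·C(15,j−1), the sum is 16·2^15 = 16·32768 = 524288.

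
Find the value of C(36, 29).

C(36,29) = C(36,7) by symmetry.
C(36,7) = (36·35·34·33·32·31·30) / 7! = 42072307200 / 5040 = 8347680.

8347680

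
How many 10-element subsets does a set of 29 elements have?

20030010

C(29,10) = (29·28·27·26·25·24·23·22·21·20) / 10! = 72684900288000 / 3628800 = 20030010.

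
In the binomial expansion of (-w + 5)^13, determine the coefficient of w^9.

The general term is C(13,j)·(-w)^j·(5)^(13-j); the w^9 term has j = 9.
C(13,9) = 715.
Coefficient = C(13,9) · (-1)^9 · 5^4 = 715 · (-1) · 625 = -446875.

-446875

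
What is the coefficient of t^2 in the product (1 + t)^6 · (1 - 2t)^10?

75

Coefficient of t^2 = Σ_{j} C(6,j)·1^j·C(10,2-j)·(-2)^(2-j) for j from 0 to 2.
= 180 + (-120) + 15 = 75.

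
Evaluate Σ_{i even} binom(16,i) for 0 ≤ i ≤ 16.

32768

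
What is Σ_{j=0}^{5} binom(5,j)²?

252

By Vandermonde's identity, Σ C(5,j)² = C(10,5) = 252.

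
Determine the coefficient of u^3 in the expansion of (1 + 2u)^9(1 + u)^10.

Coefficient of u^3 = Σ_{j} C(9,j)·2^j·C(10,3-j)·1^(3-j) for j from 0 to 3.
= 120 + 810 + 1440 + 672 = 3042.

3042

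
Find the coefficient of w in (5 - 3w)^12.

The general term is C(12,j)·(5)^j·(-3w)^(12-j); the w^1 term has j = 11.
C(12,11) = 12.
Coefficient = C(12,11) · 5^11 · (-3)^1 = 12 · 48828125 · (-3) = -1757812500.

-1757812500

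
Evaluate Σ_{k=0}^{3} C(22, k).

1794

1 + 22 + 231 + 1540 = 1794.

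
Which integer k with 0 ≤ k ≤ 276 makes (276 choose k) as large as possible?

138

C(276,k) is maximized at k = 276/2 = 138.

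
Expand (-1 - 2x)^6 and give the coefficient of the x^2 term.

60

The general term is C(6,j)·(-1)^j·(-2x)^(6-j); the x^2 term has j = 4.
C(6,4) = 15.
Coefficient = C(6,4) · (-2)^2 = 15 · 4 = 60.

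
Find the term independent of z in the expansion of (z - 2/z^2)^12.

7920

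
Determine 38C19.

35345263800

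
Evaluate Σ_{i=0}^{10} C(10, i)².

By Vandermonde's identity, Σ C(10,i)² = C(20,10) = 184756.

184756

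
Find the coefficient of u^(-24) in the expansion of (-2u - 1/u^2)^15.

-420

General term: C(15,j)·(-2u)^j·(-1/u^2)^(15-j), with u-exponent 1j − 2(15−j) = 3j − 30.
Set 3j − 30 = -24: j = 2.
C(15,2) = 105; (-2)^2 = 4; (-1)^13 = -1.
Coefficient = 105 · 4 · (-1) = -420.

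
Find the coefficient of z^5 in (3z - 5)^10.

-191362500

The general term is C(10,j)·(3z)^j·(-5)^(10-j); the z^5 term has j = 5.
C(10,5) = 252.
Coefficient = C(10,5) · 3^5 · (-5)^5 = 252 · 243 · (-3125) = -191362500.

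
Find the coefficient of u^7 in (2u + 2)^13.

14057472

The general term is C(13,j)·(2u)^j·(2)^(13-j); the u^7 term has j = 7.
C(13,7) = 1716.
Coefficient = C(13,7) · 2^7 · 2^6 = 1716 · 128 · 64 = 14057472.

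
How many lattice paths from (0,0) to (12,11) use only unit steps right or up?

1352078

Each path is a sequence of 23 steps with 12 rights: C(23,12) = 1352078.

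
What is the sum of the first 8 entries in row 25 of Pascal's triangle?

726206

1 + 25 + 300 + 2300 + 12650 + 53130 + 177100 + 480700 = 726206.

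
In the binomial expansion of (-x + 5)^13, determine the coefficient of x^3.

The general term is C(13,j)·(-x)^j·(5)^(13-j); the x^3 term has j = 3.
C(13,3) = 286.
Coefficient = C(13,3) · (-1)^3 · 5^10 = 286 · (-1) · 9765625 = -2792968750.

-2792968750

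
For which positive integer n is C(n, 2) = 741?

39

n(n−1)/2 = 741 ⇒ n(n−1) = 1482. Since 39·38 = 1482, n = 39.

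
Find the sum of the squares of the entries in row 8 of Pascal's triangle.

12870

Σ C(8,j)² is the coefficient of x^8 in (1+x)^8(1+x)^8 = (1+x)^16, i.e. C(16,8) = 12870.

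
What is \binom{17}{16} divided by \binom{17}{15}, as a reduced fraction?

C(n,k+1)/C(n,k) = (n−k)/(k+1) = (17−15)/(15+1) = 2/16 = 1/8.

1/8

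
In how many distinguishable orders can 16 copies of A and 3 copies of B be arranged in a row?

Choose positions for the A's: C(19,16) = 969.

969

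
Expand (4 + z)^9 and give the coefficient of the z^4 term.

The general term is C(9,j)·(4)^j·(z)^(9-j); the z^4 term has j = 5.
C(9,5) = 126.
Coefficient = C(9,5) · 4^5 = 126 · 1024 = 129024.

129024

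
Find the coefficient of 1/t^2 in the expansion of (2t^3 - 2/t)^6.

-384

General term: C(6,j)·(2t^3)^j·(-2/t)^(6-j), with t-exponent 3j − 1(6−j) = 4j − 6.
Set 4j − 6 = -2: j = 1.
C(6,1) = 6; 2^1 = 2; (-2)^5 = -32.
Coefficient = 6 · 2 · (-32) = -384.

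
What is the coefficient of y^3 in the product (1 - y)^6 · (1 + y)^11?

-20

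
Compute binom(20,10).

C(20,10) = (20·19·18·17·16·15·14·13·12·11) / 10! = 670442572800 / 3628800 = 184756.

184756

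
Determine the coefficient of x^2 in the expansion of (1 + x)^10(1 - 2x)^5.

-15

Coefficient of x^2 = Σ_{j} C(10,j)·1^j·C(5,2-j)·(-2)^(2-j) for j from 0 to 2.
= 40 + (-100) + 45 = -15.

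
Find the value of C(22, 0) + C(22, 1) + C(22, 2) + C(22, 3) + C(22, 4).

9109

1 + 22 + 231 + 1540 + 7315 = 9109.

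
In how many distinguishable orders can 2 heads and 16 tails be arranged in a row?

Choose positions for the heads: C(18,2) = 153.

153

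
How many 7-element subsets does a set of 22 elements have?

C(22,7) = (22·21·20·19·18·17·16) / 7! = 859541760 / 5040 = 170544.

170544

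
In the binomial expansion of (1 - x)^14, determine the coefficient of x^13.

-14

The general term is C(14,j)·(1)^j·(-x)^(14-j); the x^13 term has j = 1.
C(14,1) = 14.
Coefficient = C(14,1) · (-1)^13 = 14 · (-1) = -14.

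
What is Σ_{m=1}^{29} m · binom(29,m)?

7784628224

Since m·C(29,m) = 29·C(28,m−1), the sum is 29·2^28 = 29·268435456 = 7784628224.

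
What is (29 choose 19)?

C(29,19) = C(29,10) by symmetry.
C(29,10) = (29·28·27·26·25·24·23·22·21·20) / 10! = 72684900288000 / 3628800 = 20030010.

20030010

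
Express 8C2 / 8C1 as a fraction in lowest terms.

7/2

C(n,k+1)/C(n,k) = (n−k)/(k+1) = (8−1)/(1+1) = 7/2.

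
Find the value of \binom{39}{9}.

211915132

C(39,9) = (39·38·37·36·35·34·33·32·31) / 9! = 76899763100160 / 362880 = 211915132.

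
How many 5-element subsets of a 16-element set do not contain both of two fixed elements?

All 5-subsets: C(16,5) = 4368. Those containing both fixed elements: C(14,3) = 364.
4368 − 364 = 4004.

4004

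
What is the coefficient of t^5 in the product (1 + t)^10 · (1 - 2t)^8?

-420

Coefficient of t^5 = Σ_{j} C(10,j)·1^j·C(8,5-j)·(-2)^(5-j) for j from 0 to 5.
= (-1792) + 11200 + (-20160) + 13440 + (-3360) + 252 = -420.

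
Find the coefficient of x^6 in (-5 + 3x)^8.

The general term is C(8,j)·(-5)^j·(3x)^(8-j); the x^6 term has j = 2.
C(8,2) = 28.
Coefficient = C(8,2) · (-5)^2 · 3^6 = 28 · 25 · 729 = 510300.

510300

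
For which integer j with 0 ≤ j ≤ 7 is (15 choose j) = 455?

3

C(15,j) increases on 0 ≤ j ≤ 7. C(15,2) = 105 and C(15,3) = 455, so j = 3.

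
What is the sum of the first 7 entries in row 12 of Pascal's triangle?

1 + 12 + 66 + 220 + 495 + 792 + 924 = 2510.

2510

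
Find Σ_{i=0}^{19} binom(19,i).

Setting x = 1 in (1+x)^19 gives Σ C(19,i) = 2^19 = 524288.

524288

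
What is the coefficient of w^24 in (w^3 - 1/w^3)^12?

General term: C(12,j)·(w^3)^j·(-1/w^3)^(12-j), with w-exponent 3j − 3(12−j) = 6j − 36.
Set 6j − 36 = 24: j = 10.
C(12,10) = 66; 1^10 = 1; (-1)^2 = 1.
Coefficient = 66 · 1 · 1 = 66.

66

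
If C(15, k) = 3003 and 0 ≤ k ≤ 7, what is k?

C(15,k) increases on 0 ≤ k ≤ 7. C(15,4) = 1365 and C(15,5) = 3003, so k = 5.

5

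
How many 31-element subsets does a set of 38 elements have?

12620256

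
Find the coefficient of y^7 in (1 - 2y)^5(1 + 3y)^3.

Coefficient of y^7 = Σ_{j} C(5,j)·(-2)^j·C(3,7-j)·3^(7-j) for j from 4 to 5.
= 2160 + (-864) = 1296.

1296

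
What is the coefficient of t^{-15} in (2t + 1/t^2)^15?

96096

General term: C(15,j)·(2t)^j·(1/t^2)^(15-j), with t-exponent 1j − 2(15−j) = 3j − 30.
Set 3j − 30 = -15: j = 5.
C(15,5) = 3003; 2^5 = 32; 1^10 = 1.
Coefficient = 3003 · 32 · 1 = 96096.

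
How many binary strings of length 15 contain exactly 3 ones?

Choose the 3 positions: C(15,3) = 455.

455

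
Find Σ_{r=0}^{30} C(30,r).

The entries of row 30 sum to 2^30 = 1073741824.

1073741824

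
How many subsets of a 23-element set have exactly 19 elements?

Choose the 19 positions: C(23,19) = 8855.

8855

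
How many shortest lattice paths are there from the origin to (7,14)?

116280

Each path is a sequence of 21 steps with 7 rights: C(21,7) = 116280.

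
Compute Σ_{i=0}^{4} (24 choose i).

1 + 24 + 276 + 2024 + 10626 = 12951.

12951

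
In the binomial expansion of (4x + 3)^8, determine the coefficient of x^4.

The general term is C(8,j)·(4x)^j·(3)^(8-j); the x^4 term has j = 4.
C(8,4) = 70.
Coefficient = C(8,4) · 4^4 · 3^4 = 70 · 256 · 81 = 1451520.

1451520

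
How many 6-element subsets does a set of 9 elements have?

C(9,6) = C(9,3) by symmetry.
C(9,3) = (9·8·7) / 3! = 504 / 6 = 84.

84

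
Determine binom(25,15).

3268760

C(25,15) = C(25,10) by symmetry.
C(25,10) = (25·24·23·22·21·20·19·18·17·16) / 10! = 11861676288000 / 3628800 = 3268760.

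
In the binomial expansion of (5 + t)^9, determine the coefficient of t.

3515625

The general term is C(9,j)·(5)^j·(t)^(9-j); the t^1 term has j = 8.
C(9,8) = 9.
Coefficient = C(9,8) · 5^8 = 9 · 390625 = 3515625.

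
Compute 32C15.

565722720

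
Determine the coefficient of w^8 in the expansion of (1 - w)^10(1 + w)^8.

14

Coefficient of w^8 = Σ_{j} C(10,j)·(-1)^j·C(8,8-j)·1^(8-j) for j from 0 to 8.
= 1 + (-80) + 1260 + (-6720) + 14700 + (-14112) + 5880 + (-960) + 45 = 14.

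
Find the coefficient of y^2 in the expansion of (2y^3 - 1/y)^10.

General term: C(10,j)·(2y^3)^j·(-1/y)^(10-j), with y-exponent 3j − 1(10−j) = 4j − 10.
Set 4j − 10 = 2: j = 3.
C(10,3) = 120; 2^3 = 8; (-1)^7 = -1.
Coefficient = 120 · 8 · (-1) = -960.

-960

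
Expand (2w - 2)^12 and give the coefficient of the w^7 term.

-3244032

The general term is C(12,j)·(2w)^j·(-2)^(12-j); the w^7 term has j = 7.
C(12,7) = 792.
Coefficient = C(12,7) · 2^7 · (-2)^5 = 792 · 128 · (-32) = -3244032.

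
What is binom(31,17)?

265182525

C(31,17) = C(31,14) by symmetry.
C(31,14) = (31·30·29·28·27·26·25·24·23·22·21·20·19·18) / 14! = 23118159385601280000 / 87178291200 = 265182525.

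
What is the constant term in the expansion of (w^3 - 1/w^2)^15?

General term: C(15,j)·(w^3)^j·(-1/w^2)^(15-j), with w-exponent 3j − 2(15−j) = 5j − 30.
Set 5j − 30 = 0: j = 6.
C(15,6) = 5005; 1^6 = 1; (-1)^9 = -1.
Coefficient = 5005 · 1 · (-1) = -5005.

-5005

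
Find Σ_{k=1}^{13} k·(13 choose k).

53248

Differentiating (1+x)^13 and setting x=1: Σ k·C(13,k) = 13·2^12 = 53248.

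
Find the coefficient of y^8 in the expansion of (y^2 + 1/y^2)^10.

General term: C(10,j)·(y^2)^j·(1/y^2)^(10-j), with y-exponent 2j − 2(10−j) = 4j − 20.
Set 4j − 20 = 8: j = 7.
C(10,7) = 120; 1^7 = 1; 1^3 = 1.
Coefficient = 120 · 1 · 1 = 120.

120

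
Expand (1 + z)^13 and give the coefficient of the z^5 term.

1287

The general term is C(13,j)·(1)^j·(z)^(13-j); the z^5 term has j = 8.
C(13,8) = 1287.
Coefficient = C(13,8) = 1287.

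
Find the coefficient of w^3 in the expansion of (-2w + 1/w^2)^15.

-2795520

General term: C(15,j)·(-2w)^j·(1/w^2)^(15-j), with w-exponent 1j − 2(15−j) = 3j − 30.
Set 3j − 30 = 3: j = 11.
C(15,11) = 1365; (-2)^11 = -2048; 1^4 = 1.
Coefficient = 1365 · (-2048) · 1 = -2795520.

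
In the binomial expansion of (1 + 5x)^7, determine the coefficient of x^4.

21875

The general term is C(7,j)·(1)^j·(5x)^(7-j); the x^4 term has j = 3.
C(7,3) = 35.
Coefficient = C(7,3) · 5^4 = 35 · 625 = 21875.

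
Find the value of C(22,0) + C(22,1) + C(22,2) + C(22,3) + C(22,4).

1 + 22 + 231 + 1540 + 7315 = 9109.

9109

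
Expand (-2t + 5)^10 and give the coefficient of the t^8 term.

288000

The general term is C(10,j)·(-2t)^j·(5)^(10-j); the t^8 term has j = 8.
C(10,8) = 45.
Coefficient = C(10,8) · (-2)^8 · 5^2 = 45 · 256 · 25 = 288000.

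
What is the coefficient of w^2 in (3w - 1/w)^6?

General term: C(6,j)·(3w)^j·(-1/w)^(6-j), with w-exponent 1j − 1(6−j) = 2j − 6.
Set 2j − 6 = 2: j = 4.
C(6,4) = 15; 3^4 = 81; (-1)^2 = 1.
Coefficient = 15 · 81 · 1 = 1215.

1215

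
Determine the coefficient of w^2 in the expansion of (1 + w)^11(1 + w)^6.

(1 + w)^11(1 + w)^6 = (1 + w)^17, so the coefficient of w^2 is C(17,2)·1^2 = 136·1 = 136.

136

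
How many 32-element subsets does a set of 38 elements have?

C(38,32) = C(38,6) by symmetry.
C(38,6) = (38·37·36·35·34·33) / 6! = 1987690320 / 720 = 2760681.

2760681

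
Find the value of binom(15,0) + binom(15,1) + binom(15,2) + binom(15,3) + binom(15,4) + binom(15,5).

1 + 15 + 105 + 455 + 1365 + 3003 = 4944.

4944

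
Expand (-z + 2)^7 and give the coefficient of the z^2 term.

The general term is C(7,j)·(-z)^j·(2)^(7-j); the z^2 term has j = 2.
C(7,2) = 21.
Coefficient = C(7,2) · 2^5 = 21 · 32 = 672.

672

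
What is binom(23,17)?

100947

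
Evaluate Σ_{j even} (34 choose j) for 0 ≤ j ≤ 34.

Even-j terms of row 34 sum to 2^33 = 8589934592.

8589934592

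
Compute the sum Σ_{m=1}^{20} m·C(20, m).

10485760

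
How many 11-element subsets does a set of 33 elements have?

193536720

C(33,11) = (33·32·31·30·29·28·27·26·25·24·23) / 11! = 7725366544896000 / 39916800 = 193536720.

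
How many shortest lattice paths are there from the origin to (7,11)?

31824

Each path is a sequence of 18 steps with 7 rights: C(18,7) = 31824.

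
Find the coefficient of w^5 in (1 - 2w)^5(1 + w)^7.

-81

Coefficient of w^5 = Σ_{j} C(5,j)·(-2)^j·C(7,5-j)·1^(5-j) for j from 0 to 5.
= 21 + (-350) + 1400 + (-1680) + 560 + (-32) = -81.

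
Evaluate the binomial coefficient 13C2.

C(13,2) = (13·12) / 2! = 156 / 2 = 78.

78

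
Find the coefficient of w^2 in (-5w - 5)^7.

The general term is C(7,j)·(-5w)^j·(-5)^(7-j); the w^2 term has j = 2.
C(7,2) = 21.
Coefficient = C(7,2) · (-5)^2 · (-5)^5 = 21 · 25 · (-3125) = -1640625.

-1640625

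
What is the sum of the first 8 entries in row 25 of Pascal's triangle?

1 + 25 + 300 + 2300 + 12650 + 53130 + 177100 + 480700 = 726206.

726206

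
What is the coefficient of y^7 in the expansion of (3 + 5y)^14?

586389375000

The general term is C(14,j)·(3)^j·(5y)^(14-j); the y^7 term has j = 7.
C(14,7) = 3432.
Coefficient = C(14,7) · 3^7 · 5^7 = 3432 · 2187 · 78125 = 586389375000.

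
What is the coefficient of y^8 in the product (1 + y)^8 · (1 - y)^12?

Coefficient of y^8 = Σ_{j} C(8,j)·1^j·C(12,8-j)·(-1)^(8-j) for j from 0 to 8.
= 495 + (-6336) + 25872 + (-44352) + 34650 + (-12320) + 1848 + (-96) + 1 = -238.

-238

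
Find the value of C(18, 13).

C(18,13) = C(18,5) by symmetry.
C(18,5) = (18·17·16·15·14) / 5! = 1028160 / 120 = 8568.

8568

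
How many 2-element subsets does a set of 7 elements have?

C(7,2) = (7·6) / 2! = 42 / 2 = 21.

21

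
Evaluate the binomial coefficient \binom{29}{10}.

20030010

C(29,10) = (29·28·27·26·25·24·23·22·21·20) / 10! = 72684900288000 / 3628800 = 20030010.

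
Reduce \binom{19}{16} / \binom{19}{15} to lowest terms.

1/4

C(n,k+1)/C(n,k) = (n−k)/(k+1) = (19−15)/(15+1) = 4/16 = 1/4.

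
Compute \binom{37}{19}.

C(37,19) = C(37,18) by symmetry.
C(37,18) = (37·36·35·34·33·32·31·30·29·28·27·26·25·24·23·22·21·20) / 18! = 113146793787569865523200000 / 6402373705728000 = 17672631900.

17672631900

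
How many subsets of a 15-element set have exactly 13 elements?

105

Choose the 13 positions: C(15,13) = 105.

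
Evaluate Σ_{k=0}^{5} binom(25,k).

68406

1 + 25 + 300 + 2300 + 12650 + 53130 = 68406.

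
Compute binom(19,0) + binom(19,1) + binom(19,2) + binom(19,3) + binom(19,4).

1 + 19 + 171 + 969 + 3876 = 5036.

5036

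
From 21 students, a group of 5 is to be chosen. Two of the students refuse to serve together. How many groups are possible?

19380

All 5-subsets: C(21,5) = 20349. Those containing both fixed elements: C(19,3) = 969.
20349 − 969 = 19380.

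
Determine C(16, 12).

C(16,12) = C(16,4) by symmetry.
C(16,4) = (16·15·14·13) / 4! = 43680 / 24 = 1820.

1820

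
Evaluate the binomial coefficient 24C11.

C(24,11) = (24·23·22·21·20·19·18·17·16·15·14) / 11! = 99638080819200 / 39916800 = 2496144.

2496144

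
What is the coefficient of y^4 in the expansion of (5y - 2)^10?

8400000

The general term is C(10,j)·(5y)^j·(-2)^(10-j); the y^4 term has j = 4.
C(10,4) = 210.
Coefficient = C(10,4) · 5^4 · (-2)^6 = 210 · 625 · 64 = 8400000.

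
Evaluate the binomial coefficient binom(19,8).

75582

C(19,8) = (19·18·17·16·15·14·13·12) / 8! = 3047466240 / 40320 = 75582.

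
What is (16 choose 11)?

C(16,11) = C(16,5) by symmetry.
C(16,5) = (16·15·14·13·12) / 5! = 524160 / 120 = 4368.

4368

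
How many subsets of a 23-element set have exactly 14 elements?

817190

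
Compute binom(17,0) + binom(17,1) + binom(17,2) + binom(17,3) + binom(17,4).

3214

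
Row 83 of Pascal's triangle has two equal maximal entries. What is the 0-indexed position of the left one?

41

For odd n = 83, C(83,k) peaks at k = (n−1)/2 and (n+1)/2; the lower is 41.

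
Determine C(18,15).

816

C(18,15) = C(18,3) by symmetry.
C(18,3) = (18·17·16) / 3! = 4896 / 6 = 816.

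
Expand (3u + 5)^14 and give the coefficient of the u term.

The general term is C(14,j)·(3u)^j·(5)^(14-j); the u^1 term has j = 1.
C(14,1) = 14.
Coefficient = C(14,1) · 3^1 · 5^13 = 14 · 3 · 1220703125 = 51269531250.

51269531250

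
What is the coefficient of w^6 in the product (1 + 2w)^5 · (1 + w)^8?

Coefficient of w^6 = Σ_{j} C(5,j)·2^j·C(8,6-j)·1^(6-j) for j from 0 to 5.
= 28 + 560 + 2800 + 4480 + 2240 + 256 = 10364.

10364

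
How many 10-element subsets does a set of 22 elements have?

C(22,10) = (22·21·20·19·18·17·16·15·14·13) / 10! = 2346549004800 / 3628800 = 646646.

646646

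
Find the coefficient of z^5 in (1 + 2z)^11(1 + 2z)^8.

372096

(1 + 2z)^11(1 + 2z)^8 = (1 + 2z)^19, so the coefficient of z^5 is C(19,5)·2^5 = 11628·32 = 372096.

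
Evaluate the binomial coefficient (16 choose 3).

560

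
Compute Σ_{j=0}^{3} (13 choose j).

1 + 13 + 78 + 286 = 378.

378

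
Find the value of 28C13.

C(28,13) = (28·27·26·25·24·23·22·21·20·19·18·17·16) / 13! = 233153109116928000 / 6227020800 = 37442160.

37442160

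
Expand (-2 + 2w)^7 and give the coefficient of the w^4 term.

-4480

The general term is C(7,j)·(-2)^j·(2w)^(7-j); the w^4 term has j = 3.
C(7,3) = 35.
Coefficient = C(7,3) · (-2)^3 · 2^4 = 35 · (-8) · 16 = -4480.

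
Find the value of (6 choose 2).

15

C(6,2) = (6·5) / 2! = 30 / 2 = 15.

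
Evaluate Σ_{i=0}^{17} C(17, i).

Setting x = 1 in (1+x)^17 gives Σ C(17,i) = 2^17 = 131072.

131072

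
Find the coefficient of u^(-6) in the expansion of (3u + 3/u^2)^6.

General term: C(6,j)·(3u)^j·(3/u^2)^(6-j), with u-exponent 1j − 2(6−j) = 3j − 12.
Set 3j − 12 = -6: j = 2.
C(6,2) = 15; 3^2 = 9; 3^4 = 81.
Coefficient = 15 · 9 · 81 = 10935.

10935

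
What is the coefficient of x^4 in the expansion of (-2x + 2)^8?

The general term is C(8,j)·(-2x)^j·(2)^(8-j); the x^4 term has j = 4.
C(8,4) = 70.
Coefficient = C(8,4) · (-2)^4 · 2^4 = 70 · 16 · 16 = 17920.

17920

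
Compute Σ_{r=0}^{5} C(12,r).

1586

1 + 12 + 66 + 220 + 495 + 792 = 1586.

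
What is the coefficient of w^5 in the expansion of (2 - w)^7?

The general term is C(7,j)·(2)^j·(-w)^(7-j); the w^5 term has j = 2.
C(7,2) = 21.
Coefficient = C(7,2) · 2^2 · (-1)^5 = 21 · 4 · (-1) = -84.

-84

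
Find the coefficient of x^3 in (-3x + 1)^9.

The general term is C(9,j)·(-3x)^j·(1)^(9-j); the x^3 term has j = 3.
C(9,3) = 84.
Coefficient = C(9,3) · (-3)^3 = 84 · (-27) = -2268.

-2268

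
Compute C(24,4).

C(24,4) = (24·23·22·21) / 4! = 255024 / 24 = 10626.

10626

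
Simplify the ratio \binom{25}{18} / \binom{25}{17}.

C(n,k+1)/C(n,k) = (n−k)/(k+1) = (25−17)/(17+1) = 8/18 = 4/9.

4/9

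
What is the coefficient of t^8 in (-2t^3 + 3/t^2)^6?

General term: C(6,j)·(-2t^3)^j·(3/t^2)^(6-j), with t-exponent 3j − 2(6−j) = 5j − 12.
Set 5j − 12 = 8: j = 4.
C(6,4) = 15; (-2)^4 = 16; 3^2 = 9.
Coefficient = 15 · 16 · 9 = 2160.

2160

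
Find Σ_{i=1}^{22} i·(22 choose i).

Since i·C(22,i) = 22·C(21,i−1), the sum is 22·2^21 = 22·2097152 = 46137344.

46137344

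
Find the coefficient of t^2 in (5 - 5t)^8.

10937500

The general term is C(8,j)·(5)^j·(-5t)^(8-j); the t^2 term has j = 6.
C(8,6) = 28.
Coefficient = C(8,6) · 5^6 · (-5)^2 = 28 · 15625 · 25 = 10937500.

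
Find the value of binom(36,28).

30260340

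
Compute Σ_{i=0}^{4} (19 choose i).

5036

1 + 19 + 171 + 969 + 3876 = 5036.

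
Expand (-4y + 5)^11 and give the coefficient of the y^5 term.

-7392000000

The general term is C(11,j)·(-4y)^j·(5)^(11-j); the y^5 term has j = 5.
C(11,5) = 462.
Coefficient = C(11,5) · (-4)^5 · 5^6 = 462 · (-1024) · 15625 = -7392000000.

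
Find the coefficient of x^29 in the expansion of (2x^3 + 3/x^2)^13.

1437696

General term: C(13,j)·(2x^3)^j·(3/x^2)^(13-j), with x-exponent 3j − 2(13−j) = 5j − 26.
Set 5j − 26 = 29: j = 11.
C(13,11) = 78; 2^11 = 2048; 3^2 = 9.
Coefficient = 78 · 2048 · 9 = 1437696.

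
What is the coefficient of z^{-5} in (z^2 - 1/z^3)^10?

-252

General term: C(10,j)·(z^2)^j·(-1/z^3)^(10-j), with z-exponent 2j − 3(10−j) = 5j − 30.
Set 5j − 30 = -5: j = 5.
C(10,5) = 252; 1^5 = 1; (-1)^5 = -1.
Coefficient = 252 · 1 · (-1) = -252.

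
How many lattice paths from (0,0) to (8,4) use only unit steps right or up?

Each path is a sequence of 12 steps with 8 rights: C(12,8) = 495.

495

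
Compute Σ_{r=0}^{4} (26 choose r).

1 + 26 + 325 + 2600 + 14950 = 17902.

17902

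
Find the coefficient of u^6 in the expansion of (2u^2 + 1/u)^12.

General term: C(12,j)·(2u^2)^j·(1/u)^(12-j), with u-exponent 2j − 1(12−j) = 3j − 12.
Set 3j − 12 = 6: j = 6.
C(12,6) = 924; 2^6 = 64; 1^6 = 1.
Coefficient = 924 · 64 · 1 = 59136.

59136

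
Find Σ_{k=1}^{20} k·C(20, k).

10485760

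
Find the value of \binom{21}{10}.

C(21,10) = (21·20·19·18·17·16·15·14·13·12) / 10! = 1279935820800 / 3628800 = 352716.

352716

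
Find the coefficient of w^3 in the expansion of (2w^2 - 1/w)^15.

-320320

General term: C(15,j)·(2w^2)^j·(-1/w)^(15-j), with w-exponent 2j − 1(15−j) = 3j − 15.
Set 3j − 15 = 3: j = 6.
C(15,6) = 5005; 2^6 = 64; (-1)^9 = -1.
Coefficient = 5005 · 64 · (-1) = -320320.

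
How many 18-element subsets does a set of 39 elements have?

62359143990

C(39,18) = (39·38·37·36·35·34·33·32·31·30·29·28·27·26·25·24·23·22) / 18! = 399246543793282239774720000 / 6402373705728000 = 62359143990.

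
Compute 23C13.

C(23,13) = C(23,10) by symmetry.
C(23,10) = (23·22·21·20·19·18·17·16·15·14) / 10! = 4151586700800 / 3628800 = 1144066.

1144066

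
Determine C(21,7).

116280

C(21,7) = (21·20·19·18·17·16·15) / 7! = 586051200 / 5040 = 116280.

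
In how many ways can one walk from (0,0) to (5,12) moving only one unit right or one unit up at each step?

6188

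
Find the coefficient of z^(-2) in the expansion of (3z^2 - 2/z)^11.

1140480

General term: C(11,j)·(3z^2)^j·(-2/z)^(11-j), with z-exponent 2j − 1(11−j) = 3j − 11.
Set 3j − 11 = -2: j = 3.
C(11,3) = 165; 3^3 = 27; (-2)^8 = 256.
Coefficient = 165 · 27 · 256 = 1140480.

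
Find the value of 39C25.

C(39,25) = C(39,14) by symmetry.
C(39,14) = (39·38·37·36·35·34·33·32·31·30·29·28·27·26) / 14! = 1315041316842168115200 / 87178291200 = 15084504396.

15084504396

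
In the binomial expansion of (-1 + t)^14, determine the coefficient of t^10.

The general term is C(14,j)·(-1)^j·(t)^(14-j); the t^10 term has j = 4.
C(14,4) = 1001.
Coefficient = C(14,4) = 1001.

1001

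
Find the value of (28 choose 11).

21474180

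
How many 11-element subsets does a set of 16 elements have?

C(16,11) = C(16,5) by symmetry.
C(16,5) = (16·15·14·13·12) / 5! = 524160 / 120 = 4368.

4368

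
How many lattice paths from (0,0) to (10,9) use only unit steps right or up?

92378

Each path is a sequence of 19 steps with 10 rights: C(19,10) = 92378.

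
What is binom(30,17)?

119759850

C(30,17) = C(30,13) by symmetry.
C(30,13) = (30·29·28·27·26·25·24·23·22·21·20·19·18) / 13! = 745747076954880000 / 6227020800 = 119759850.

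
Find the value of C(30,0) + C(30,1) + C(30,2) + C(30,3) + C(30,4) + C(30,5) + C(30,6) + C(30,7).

1 + 30 + 435 + 4060 + 27405 + 142506 + 593775 + 2035800 = 2804012.

2804012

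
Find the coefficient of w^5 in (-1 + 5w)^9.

393750

The general term is C(9,j)·(-1)^j·(5w)^(9-j); the w^5 term has j = 4.
C(9,4) = 126.
Coefficient = C(9,4) · 5^5 = 126 · 3125 = 393750.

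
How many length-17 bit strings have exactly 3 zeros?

680

Choose the 3 positions: C(17,3) = 680.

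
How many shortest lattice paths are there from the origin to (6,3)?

Each path is a sequence of 9 steps with 6 rights: C(9,6) = 84.

84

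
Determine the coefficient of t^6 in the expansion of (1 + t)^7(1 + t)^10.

12376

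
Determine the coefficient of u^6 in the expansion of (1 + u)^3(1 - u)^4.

Coefficient of u^6 = Σ_{j} C(3,j)·1^j·C(4,6-j)·(-1)^(6-j) for j from 2 to 3.
= 3 + (-4) = -1.

-1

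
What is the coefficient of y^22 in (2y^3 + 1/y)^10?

General term: C(10,j)·(2y^3)^j·(1/y)^(10-j), with y-exponent 3j − 1(10−j) = 4j − 10.
Set 4j − 10 = 22: j = 8.
C(10,8) = 45; 2^8 = 256; 1^2 = 1.
Coefficient = 45 · 256 · 1 = 11520.

11520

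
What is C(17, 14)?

680

C(17,14) = C(17,3) by symmetry.
C(17,3) = (17·16·15) / 3! = 4080 / 6 = 680.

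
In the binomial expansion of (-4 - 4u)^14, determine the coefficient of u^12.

The general term is C(14,j)·(-4)^j·(-4u)^(14-j); the u^12 term has j = 2.
C(14,2) = 91.
Coefficient = C(14,2) · (-4)^2 · (-4)^12 = 91 · 16 · 16777216 = 24427626496.

24427626496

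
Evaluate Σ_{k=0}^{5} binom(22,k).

35443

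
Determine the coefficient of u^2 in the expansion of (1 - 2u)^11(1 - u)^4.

Coefficient of u^2 = Σ_{j} C(11,j)·(-2)^j·C(4,2-j)·(-1)^(2-j) for j from 0 to 2.
= 6 + 88 + 220 = 314.

314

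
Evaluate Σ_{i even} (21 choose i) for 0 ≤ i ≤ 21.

1048576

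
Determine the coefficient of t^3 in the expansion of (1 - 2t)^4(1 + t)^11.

Coefficient of t^3 = Σ_{j} C(4,j)·(-2)^j·C(11,3-j)·1^(3-j) for j from 0 to 3.
= 165 + (-440) + 264 + (-32) = -43.

-43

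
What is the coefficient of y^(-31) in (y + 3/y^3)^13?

13817466

General term: C(13,j)·(y)^j·(3/y^3)^(13-j), with y-exponent 1j − 3(13−j) = 4j − 39.
Set 4j − 39 = -31: j = 2.
C(13,2) = 78; 1^2 = 1; 3^11 = 177147.
Coefficient = 78 · 1 · 177147 = 13817466.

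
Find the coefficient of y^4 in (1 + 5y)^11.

206250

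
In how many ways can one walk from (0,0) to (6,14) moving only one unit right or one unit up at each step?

Each path is a sequence of 20 steps with 6 rights: C(20,6) = 38760.

38760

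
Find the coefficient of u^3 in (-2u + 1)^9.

The general term is C(9,j)·(-2u)^j·(1)^(9-j); the u^3 term has j = 3.
C(9,3) = 84.
Coefficient = C(9,3) · (-2)^3 = 84 · (-8) = -672.

-672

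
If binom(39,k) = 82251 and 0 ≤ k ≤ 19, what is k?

C(39,k) increases on 0 ≤ k ≤ 19. C(39,3) = 9139 and C(39,4) = 82251, so k = 4.

4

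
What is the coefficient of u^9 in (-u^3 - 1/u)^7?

General term: C(7,j)·(-u^3)^j·(-1/u)^(7-j), with u-exponent 3j − 1(7−j) = 4j − 7.
Set 4j − 7 = 9: j = 4.
C(7,4) = 35; (-1)^4 = 1; (-1)^3 = -1.
Coefficient = 35 · 1 · (-1) = -35.

-35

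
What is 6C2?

15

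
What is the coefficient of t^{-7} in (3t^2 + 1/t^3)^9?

General term: C(9,j)·(3t^2)^j·(1/t^3)^(9-j), with t-exponent 2j − 3(9−j) = 5j − 27.
Set 5j − 27 = -7: j = 4.
C(9,4) = 126; 3^4 = 81; 1^5 = 1.
Coefficient = 126 · 81 · 1 = 10206.

10206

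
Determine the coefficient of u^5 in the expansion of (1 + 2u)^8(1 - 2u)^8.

Coefficient of u^5 = Σ_{j} C(8,j)·2^j·C(8,5-j)·(-2)^(5-j) for j from 0 to 5.
= (-1792) + 17920 + (-50176) + 50176 + (-17920) + 1792 = 0.

0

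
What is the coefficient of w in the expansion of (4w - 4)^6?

-24576

The general term is C(6,j)·(4w)^j·(-4)^(6-j); the w^1 term has j = 1.
C(6,1) = 6.
Coefficient = C(6,1) · 4^1 · (-4)^5 = 6 · 4 · (-1024) = -24576.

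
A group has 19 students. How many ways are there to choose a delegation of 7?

50388

This is C(19,7) = 50388.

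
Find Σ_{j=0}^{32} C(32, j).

4294967296

Setting x = 1 in (1+x)^32 gives Σ C(32,j) = 2^32 = 4294967296.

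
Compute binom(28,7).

1184040

C(28,7) = (28·27·26·25·24·23·22) / 7! = 5967561600 / 5040 = 1184040.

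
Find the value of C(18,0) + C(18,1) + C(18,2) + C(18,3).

1 + 18 + 153 + 816 = 988.

988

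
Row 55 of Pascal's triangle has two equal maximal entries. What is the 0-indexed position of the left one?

For odd n = 55, C(55,i) peaks at i = (n−1)/2 and (n+1)/2; the lower is 27.

27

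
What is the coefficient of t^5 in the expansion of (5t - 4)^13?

The general term is C(13,j)·(5t)^j·(-4)^(13-j); the t^5 term has j = 5.
C(13,5) = 1287.
Coefficient = C(13,5) · 5^5 · (-4)^8 = 1287 · 3125 · 65536 = 263577600000.

263577600000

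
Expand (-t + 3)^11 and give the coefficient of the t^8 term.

4455

The general term is C(11,j)·(-t)^j·(3)^(11-j); the t^8 term has j = 8.
C(11,8) = 165.
Coefficient = C(11,8) · 3^3 = 165 · 27 = 4455.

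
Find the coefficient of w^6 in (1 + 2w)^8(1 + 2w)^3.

(1 + 2w)^8(1 + 2w)^3 = (1 + 2w)^11, so the coefficient of w^6 is C(11,6)·2^6 = 462·64 = 29568.

29568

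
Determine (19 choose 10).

C(19,10) = C(19,9) by symmetry.
C(19,9) = (19·18·17·16·15·14·13·12·11) / 9! = 33522128640 / 362880 = 92378.

92378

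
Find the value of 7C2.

21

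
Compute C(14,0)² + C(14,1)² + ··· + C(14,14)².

40116600

Σ C(14,r)² is the coefficient of x^14 in (1+x)^14(1+x)^14 = (1+x)^28, i.e. C(28,14) = 40116600.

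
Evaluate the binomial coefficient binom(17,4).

2380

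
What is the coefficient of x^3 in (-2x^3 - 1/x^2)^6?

General term: C(6,j)·(-2x^3)^j·(-1/x^2)^(6-j), with x-exponent 3j − 2(6−j) = 5j − 12.
Set 5j − 12 = 3: j = 3.
C(6,3) = 20; (-2)^3 = -8; (-1)^3 = -1.
Coefficient = 20 · (-8) · (-1) = 160.

160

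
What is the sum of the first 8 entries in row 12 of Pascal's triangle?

3302

1 + 12 + 66 + 220 + 495 + 792 + 924 + 792 = 3302.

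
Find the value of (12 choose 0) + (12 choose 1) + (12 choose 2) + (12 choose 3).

1 + 12 + 66 + 220 = 299.

299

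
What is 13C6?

C(13,6) = (13·12·11·10·9·8) / 6! = 1235520 / 720 = 1716.

1716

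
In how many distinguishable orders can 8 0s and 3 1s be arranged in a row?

165

Choose positions for the 0s: C(11,8) = 165.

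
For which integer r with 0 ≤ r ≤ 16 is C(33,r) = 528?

C(33,r) increases on 0 ≤ r ≤ 16. C(33,1) = 33 and C(33,2) = 528, so r = 2.

2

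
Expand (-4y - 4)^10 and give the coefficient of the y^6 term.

The general term is C(10,j)·(-4y)^j·(-4)^(10-j); the y^6 term has j = 6.
C(10,6) = 210.
Coefficient = C(10,6) · (-4)^6 · (-4)^4 = 210 · 4096 · 256 = 220200960.

220200960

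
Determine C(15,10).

C(15,10) = C(15,5) by symmetry.
C(15,5) = (15·14·13·12·11) / 5! = 360360 / 120 = 3003.

3003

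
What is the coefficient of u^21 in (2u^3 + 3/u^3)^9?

General term: C(9,j)·(2u^3)^j·(3/u^3)^(9-j), with u-exponent 3j − 3(9−j) = 6j − 27.
Set 6j − 27 = 21: j = 8.
C(9,8) = 9; 2^8 = 256; 3^1 = 3.
Coefficient = 9 · 256 · 3 = 6912.

6912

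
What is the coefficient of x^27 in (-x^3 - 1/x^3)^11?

-11

General term: C(11,j)·(-x^3)^j·(-1/x^3)^(11-j), with x-exponent 3j − 3(11−j) = 6j − 33.
Set 6j − 33 = 27: j = 10.
C(11,10) = 11; (-1)^10 = 1; (-1)^1 = -1.
Coefficient = 11 · 1 · (-1) = -11.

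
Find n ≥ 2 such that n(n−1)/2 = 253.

23

n(n−1)/2 = 253 ⇒ n(n−1) = 506. Since 23·22 = 506, n = 23.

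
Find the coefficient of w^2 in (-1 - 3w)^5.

-90

The general term is C(5,j)·(-1)^j·(-3w)^(5-j); the w^2 term has j = 3.
C(5,3) = 10.
Coefficient = C(5,3) · (-1)^3 · (-3)^2 = 10 · (-1) · 9 = -90.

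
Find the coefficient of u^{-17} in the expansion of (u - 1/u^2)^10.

-10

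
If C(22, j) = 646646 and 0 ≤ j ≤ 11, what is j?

C(22,j) increases on 0 ≤ j ≤ 11. C(22,9) = 497420 and C(22,10) = 646646, so j = 10.

10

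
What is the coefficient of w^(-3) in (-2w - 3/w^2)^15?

-1868106240

General term: C(15,j)·(-2w)^j·(-3/w^2)^(15-j), with w-exponent 1j − 2(15−j) = 3j − 30.
Set 3j − 30 = -3: j = 9.
C(15,9) = 5005; (-2)^9 = -512; (-3)^6 = 729.
Coefficient = 5005 · (-512) · 729 = -1868106240.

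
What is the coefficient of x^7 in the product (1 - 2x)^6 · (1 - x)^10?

-89440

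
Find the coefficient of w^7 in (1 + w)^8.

The general term is C(8,j)·(1)^j·(w)^(8-j); the w^7 term has j = 1.
C(8,1) = 8.
Coefficient = C(8,1) = 8.

8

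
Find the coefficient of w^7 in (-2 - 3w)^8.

The general term is C(8,j)·(-2)^j·(-3w)^(8-j); the w^7 term has j = 1.
C(8,1) = 8.
Coefficient = C(8,1) · (-2)^1 · (-3)^7 = 8 · (-2) · (-2187) = 34992.

34992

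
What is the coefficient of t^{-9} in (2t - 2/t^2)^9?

43008

General term: C(9,j)·(2t)^j·(-2/t^2)^(9-j), with t-exponent 1j − 2(9−j) = 3j − 18.
Set 3j − 18 = -9: j = 3.
C(9,3) = 84; 2^3 = 8; (-2)^6 = 64.
Coefficient = 84 · 8 · 64 = 43008.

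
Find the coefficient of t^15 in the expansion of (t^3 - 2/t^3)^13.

General term: C(13,j)·(t^3)^j·(-2/t^3)^(13-j), with t-exponent 3j − 3(13−j) = 6j − 39.
Set 6j − 39 = 15: j = 9.
C(13,9) = 715; 1^9 = 1; (-2)^4 = 16.
Coefficient = 715 · 1 · 16 = 11440.

11440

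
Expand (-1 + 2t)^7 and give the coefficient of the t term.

The general term is C(7,j)·(-1)^j·(2t)^(7-j); the t^1 term has j = 6.
C(7,6) = 7.
Coefficient = C(7,6) · 2^1 = 7 · 2 = 14.

14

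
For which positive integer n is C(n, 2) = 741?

39

n(n−1)/2 = 741 ⇒ n(n−1) = 1482. Since 39·38 = 1482, n = 39.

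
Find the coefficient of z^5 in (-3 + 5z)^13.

The general term is C(13,j)·(-3)^j·(5z)^(13-j); the z^5 term has j = 8.
C(13,8) = 1287.
Coefficient = C(13,8) · (-3)^8 · 5^5 = 1287 · 6561 · 3125 = 26387521875.

26387521875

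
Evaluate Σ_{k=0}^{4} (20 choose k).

1 + 20 + 190 + 1140 + 4845 = 6196.

6196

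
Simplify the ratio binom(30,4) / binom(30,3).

27/4

C(n,k+1)/C(n,k) = (n−k)/(k+1) = (30−3)/(3+1) = 27/4.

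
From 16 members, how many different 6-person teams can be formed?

8008

This is C(16,6) = 8008.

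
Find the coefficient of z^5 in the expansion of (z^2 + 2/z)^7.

General term: C(7,j)·(z^2)^j·(2/z)^(7-j), with z-exponent 2j − 1(7−j) = 3j − 7.
Set 3j − 7 = 5: j = 4.
C(7,4) = 35; 1^4 = 1; 2^3 = 8.
Coefficient = 35 · 1 · 8 = 280.

280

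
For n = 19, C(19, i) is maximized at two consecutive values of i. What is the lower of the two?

9

For odd n = 19, C(19,i) peaks at i = (n−1)/2 and (n+1)/2; the lower is 9.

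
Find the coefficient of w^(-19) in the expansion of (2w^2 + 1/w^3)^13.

11440

General term: C(13,j)·(2w^2)^j·(1/w^3)^(13-j), with w-exponent 2j − 3(13−j) = 5j − 39.
Set 5j − 39 = -19: j = 4.
C(13,4) = 715; 2^4 = 16; 1^9 = 1.
Coefficient = 715 · 16 · 1 = 11440.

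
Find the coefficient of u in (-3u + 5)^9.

-10546875

The general term is C(9,j)·(-3u)^j·(5)^(9-j); the u^1 term has j = 1.
C(9,1) = 9.
Coefficient = C(9,1) · (-3)^1 · 5^8 = 9 · (-3) · 390625 = -10546875.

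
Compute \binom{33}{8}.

13884156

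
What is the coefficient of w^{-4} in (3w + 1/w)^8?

252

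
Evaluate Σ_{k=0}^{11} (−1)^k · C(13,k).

The partial alternating sum Σ_{k=0}^{11} (−1)^k C(13,k) = (−1)^11 C(12,11) = -12.

-12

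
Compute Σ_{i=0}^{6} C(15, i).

1 + 15 + 105 + 455 + 1365 + 3003 + 5005 = 9949.

9949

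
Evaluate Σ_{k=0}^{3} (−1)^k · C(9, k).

-56

The partial alternating sum Σ_{k=0}^{3} (−1)^k C(9,k) = (−1)^3 C(8,3) = -56.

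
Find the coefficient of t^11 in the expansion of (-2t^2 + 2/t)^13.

General term: C(13,j)·(-2t^2)^j·(2/t)^(13-j), with t-exponent 2j − 1(13−j) = 3j − 13.
Set 3j − 13 = 11: j = 8.
C(13,8) = 1287; (-2)^8 = 256; 2^5 = 32.
Coefficient = 1287 · 256 · 32 = 10543104.

10543104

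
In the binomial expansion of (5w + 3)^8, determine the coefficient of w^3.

The general term is C(8,j)·(5w)^j·(3)^(8-j); the w^3 term has j = 3.
C(8,3) = 56.
Coefficient = C(8,3) · 5^3 · 3^5 = 56 · 125 · 243 = 1701000.

1701000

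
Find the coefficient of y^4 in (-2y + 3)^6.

The general term is C(6,j)·(-2y)^j·(3)^(6-j); the y^4 term has j = 4.
C(6,4) = 15.
Coefficient = C(6,4) · (-2)^4 · 3^2 = 15 · 16 · 9 = 2160.

2160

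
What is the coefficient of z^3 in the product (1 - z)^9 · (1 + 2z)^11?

Coefficient of z^3 = Σ_{j} C(9,j)·(-1)^j·C(11,3-j)·2^(3-j) for j from 0 to 3.
= 1320 + (-1980) + 792 + (-84) = 48.

48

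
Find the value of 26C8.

1562275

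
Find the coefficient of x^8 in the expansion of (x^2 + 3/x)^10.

17010

General term: C(10,j)·(x^2)^j·(3/x)^(10-j), with x-exponent 2j − 1(10−j) = 3j − 10.
Set 3j − 10 = 8: j = 6.
C(10,6) = 210; 1^6 = 1; 3^4 = 81.
Coefficient = 210 · 1 · 81 = 17010.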